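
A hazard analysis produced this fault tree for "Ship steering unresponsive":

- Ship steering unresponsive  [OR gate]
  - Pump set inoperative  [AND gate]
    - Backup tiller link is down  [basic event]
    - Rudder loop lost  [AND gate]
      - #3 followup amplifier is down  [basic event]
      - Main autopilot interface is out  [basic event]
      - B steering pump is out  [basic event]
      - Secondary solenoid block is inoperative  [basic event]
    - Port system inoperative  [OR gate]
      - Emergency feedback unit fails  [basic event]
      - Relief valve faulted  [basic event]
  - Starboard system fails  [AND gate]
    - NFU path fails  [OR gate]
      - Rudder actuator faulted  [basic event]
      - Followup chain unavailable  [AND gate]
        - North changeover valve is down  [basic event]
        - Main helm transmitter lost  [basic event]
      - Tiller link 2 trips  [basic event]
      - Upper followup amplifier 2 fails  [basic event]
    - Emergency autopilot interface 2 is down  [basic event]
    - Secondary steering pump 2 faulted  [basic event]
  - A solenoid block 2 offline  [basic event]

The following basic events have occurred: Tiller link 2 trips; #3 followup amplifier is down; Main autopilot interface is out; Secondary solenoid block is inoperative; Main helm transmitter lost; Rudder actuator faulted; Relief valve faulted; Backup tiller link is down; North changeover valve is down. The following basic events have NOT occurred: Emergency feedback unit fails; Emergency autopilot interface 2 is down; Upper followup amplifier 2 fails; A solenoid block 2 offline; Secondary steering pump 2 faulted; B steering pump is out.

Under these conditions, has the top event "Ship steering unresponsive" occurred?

Rudder loop lost [AND]: #3 followup amplifier is down=occurs, Main autopilot interface is out=occurs, B steering pump is out=not, Secondary solenoid block is inoperative=occurs → not all inputs occur → does not occur.
Port system inoperative [OR]: Emergency feedback unit fails=not, Relief valve faulted=occurs → at least one input occurs → occurs.
Pump set inoperative [AND]: Backup tiller link is down=occurs, Rudder loop lost=not, Port system inoperative=occurs → not all inputs occur → does not occur.
Followup chain unavailable [AND]: North changeover valve is down=occurs, Main helm transmitter lost=occurs → all inputs occur → occurs.
NFU path fails [OR]: Rudder actuator faulted=occurs, Followup chain unavailable=occurs, Tiller link 2 trips=occurs, Upper followup amplifier 2 fails=not → at least one input occurs → occurs.
Starboard system fails [AND]: NFU path fails=occurs, Emergency autopilot interface 2 is down=not, Secondary steering pump 2 faulted=not → not all inputs occur → does not occur.
Ship steering unresponsive [OR]: Pump set inoperative=not, Starboard system fails=not, A solenoid block 2 offline=not → no input occurs → does not occur.

No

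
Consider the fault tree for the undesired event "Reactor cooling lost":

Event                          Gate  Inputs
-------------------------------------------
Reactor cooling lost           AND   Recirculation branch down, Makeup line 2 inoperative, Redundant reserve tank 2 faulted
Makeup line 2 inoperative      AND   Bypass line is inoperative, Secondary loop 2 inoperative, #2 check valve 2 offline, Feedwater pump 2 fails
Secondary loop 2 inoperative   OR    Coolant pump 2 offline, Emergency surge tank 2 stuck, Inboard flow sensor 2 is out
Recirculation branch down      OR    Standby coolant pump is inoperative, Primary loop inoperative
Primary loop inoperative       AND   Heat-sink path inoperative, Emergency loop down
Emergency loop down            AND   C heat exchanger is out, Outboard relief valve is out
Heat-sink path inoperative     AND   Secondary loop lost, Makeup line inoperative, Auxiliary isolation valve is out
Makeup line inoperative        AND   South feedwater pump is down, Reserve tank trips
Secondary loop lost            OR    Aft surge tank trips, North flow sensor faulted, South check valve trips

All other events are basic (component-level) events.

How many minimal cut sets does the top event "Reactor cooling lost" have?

12

Secondary loop lost [OR]: union of children's cut sets → 3 cut set(s).
Makeup line inoperative [AND]: one cut set from each child combined → 1 × 1 = 1 cut set(s).
Heat-sink path inoperative [AND]: one cut set from each child combined → 3 × 1 × 1 = 3 cut set(s).
Emergency loop down [AND]: one cut set from each child combined → 1 × 1 = 1 cut set(s).
Primary loop inoperative [AND]: one cut set from each child combined → 3 × 1 = 3 cut set(s).
Recirculation branch down [OR]: union of children's cut sets → 4 cut set(s).
Secondary loop 2 inoperative [OR]: union of children's cut sets → 3 cut set(s).
Makeup line 2 inoperative [AND]: one cut set from each child combined → 1 × 3 × 1 × 1 = 3 cut set(s).
Reactor cooling lost [AND]: one cut set from each child combined → 4 × 3 × 1 = 12 cut set(s).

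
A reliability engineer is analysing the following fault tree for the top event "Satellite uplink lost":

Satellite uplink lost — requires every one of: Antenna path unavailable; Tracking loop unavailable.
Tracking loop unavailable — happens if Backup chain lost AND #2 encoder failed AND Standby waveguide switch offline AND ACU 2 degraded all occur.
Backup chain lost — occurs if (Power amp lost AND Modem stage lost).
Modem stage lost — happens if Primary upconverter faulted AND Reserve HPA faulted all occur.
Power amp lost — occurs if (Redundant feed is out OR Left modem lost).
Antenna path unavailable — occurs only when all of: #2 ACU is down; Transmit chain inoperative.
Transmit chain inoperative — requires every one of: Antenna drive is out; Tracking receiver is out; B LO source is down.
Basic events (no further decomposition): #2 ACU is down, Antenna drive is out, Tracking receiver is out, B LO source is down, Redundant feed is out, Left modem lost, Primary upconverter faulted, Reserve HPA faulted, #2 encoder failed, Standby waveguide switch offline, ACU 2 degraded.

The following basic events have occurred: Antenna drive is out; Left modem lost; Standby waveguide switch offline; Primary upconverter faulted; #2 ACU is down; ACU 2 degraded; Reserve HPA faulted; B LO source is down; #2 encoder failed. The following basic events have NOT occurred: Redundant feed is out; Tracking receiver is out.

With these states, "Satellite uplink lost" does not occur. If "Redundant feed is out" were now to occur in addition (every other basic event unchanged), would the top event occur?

No

Counterfactual: set "Redundant feed is out" to occurred.
Transmit chain inoperative [AND]: Antenna drive is out=occurs, Tracking receiver is out=not, B LO source is down=occurs → not all inputs occur → does not occur.
Antenna path unavailable [AND]: #2 ACU is down=occurs, Transmit chain inoperative=not → not all inputs occur → does not occur.
Power amp lost [OR]: Redundant feed is out=occurs, Left modem lost=occurs → at least one input occurs → occurs.
Modem stage lost [AND]: Primary upconverter faulted=occurs, Reserve HPA faulted=occurs → all inputs occur → occurs.
Backup chain lost [AND]: Power amp lost=occurs, Modem stage lost=occurs → all inputs occur → occurs.
Tracking loop unavailable [AND]: Backup chain lost=occurs, #2 encoder failed=occurs, Standby waveguide switch offline=occurs, ACU 2 degraded=occurs → all inputs occur → occurs.
Satellite uplink lost [AND]: Antenna path unavailable=not, Tracking loop unavailable=occurs → not all inputs occur → does not occur.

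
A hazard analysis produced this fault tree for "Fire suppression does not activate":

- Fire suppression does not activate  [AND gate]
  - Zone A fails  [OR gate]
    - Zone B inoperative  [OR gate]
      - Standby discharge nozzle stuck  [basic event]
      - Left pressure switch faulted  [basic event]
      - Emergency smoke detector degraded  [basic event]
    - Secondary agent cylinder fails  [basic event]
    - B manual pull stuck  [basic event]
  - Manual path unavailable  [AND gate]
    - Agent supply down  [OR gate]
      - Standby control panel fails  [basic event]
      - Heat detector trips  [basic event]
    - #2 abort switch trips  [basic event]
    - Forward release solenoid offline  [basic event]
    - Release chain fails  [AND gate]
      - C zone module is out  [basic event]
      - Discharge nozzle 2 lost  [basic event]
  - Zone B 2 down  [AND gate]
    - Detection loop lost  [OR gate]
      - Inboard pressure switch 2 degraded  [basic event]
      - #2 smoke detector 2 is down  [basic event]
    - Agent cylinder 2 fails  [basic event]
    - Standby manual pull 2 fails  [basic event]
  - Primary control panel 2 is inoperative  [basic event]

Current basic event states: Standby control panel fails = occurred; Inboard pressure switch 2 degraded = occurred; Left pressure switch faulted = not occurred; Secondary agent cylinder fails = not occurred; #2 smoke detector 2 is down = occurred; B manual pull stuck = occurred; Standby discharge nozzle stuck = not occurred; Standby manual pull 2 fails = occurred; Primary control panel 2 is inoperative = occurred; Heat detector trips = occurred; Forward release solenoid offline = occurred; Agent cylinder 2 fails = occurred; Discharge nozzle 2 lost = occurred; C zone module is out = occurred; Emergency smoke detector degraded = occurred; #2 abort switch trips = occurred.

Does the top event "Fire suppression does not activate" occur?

Zone B inoperative [OR]: Standby discharge nozzle stuck=not, Left pressure switch faulted=not, Emergency smoke detector degraded=occurs → at least one input occurs → occurs.
Zone A fails [OR]: Zone B inoperative=occurs, Secondary agent cylinder fails=not, B manual pull stuck=occurs → at least one input occurs → occurs.
Agent supply down [OR]: Standby control panel fails=occurs, Heat detector trips=occurs → at least one input occurs → occurs.
Release chain fails [AND]: C zone module is out=occurs, Discharge nozzle 2 lost=occurs → all inputs occur → occurs.
Manual path unavailable [AND]: Agent supply down=occurs, #2 abort switch trips=occurs, Forward release solenoid offline=occurs, Release chain fails=occurs → all inputs occur → occurs.
Detection loop lost [OR]: Inboard pressure switch 2 degraded=occurs, #2 smoke detector 2 is down=occurs → at least one input occurs → occurs.
Zone B 2 down [AND]: Detection loop lost=occurs, Agent cylinder 2 fails=occurs, Standby manual pull 2 fails=occurs → all inputs occur → occurs.
Fire suppression does not activate [AND]: Zone A fails=occurs, Manual path unavailable=occurs, Zone B 2 down=occurs, Primary control panel 2 is inoperative=occurs → all inputs occur → occurs.

Yes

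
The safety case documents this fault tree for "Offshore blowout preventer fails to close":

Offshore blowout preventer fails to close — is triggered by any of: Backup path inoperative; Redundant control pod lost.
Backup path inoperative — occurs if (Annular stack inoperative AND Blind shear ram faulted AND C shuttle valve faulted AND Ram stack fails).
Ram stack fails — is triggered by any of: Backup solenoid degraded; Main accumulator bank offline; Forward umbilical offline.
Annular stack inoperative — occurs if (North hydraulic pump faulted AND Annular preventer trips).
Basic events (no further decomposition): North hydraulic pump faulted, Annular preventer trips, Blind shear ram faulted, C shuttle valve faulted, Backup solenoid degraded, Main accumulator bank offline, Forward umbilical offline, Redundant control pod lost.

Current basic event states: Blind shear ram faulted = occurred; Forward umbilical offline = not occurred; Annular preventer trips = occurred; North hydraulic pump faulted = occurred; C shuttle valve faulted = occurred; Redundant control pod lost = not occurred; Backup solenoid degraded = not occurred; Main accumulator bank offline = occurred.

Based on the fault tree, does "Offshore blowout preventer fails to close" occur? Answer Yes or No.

Annular stack inoperative [AND]: North hydraulic pump faulted=occurs, Annular preventer trips=occurs → all inputs occur → occurs.
Ram stack fails [OR]: Backup solenoid degraded=not, Main accumulator bank offline=occurs, Forward umbilical offline=not → at least one input occurs → occurs.
Backup path inoperative [AND]: Annular stack inoperative=occurs, Blind shear ram faulted=occurs, C shuttle valve faulted=occurs, Ram stack fails=occurs → all inputs occur → occurs.
Offshore blowout preventer fails to close [OR]: Backup path inoperative=occurs, Redundant control pod lost=not → at least one input occurs → occurs.

Yes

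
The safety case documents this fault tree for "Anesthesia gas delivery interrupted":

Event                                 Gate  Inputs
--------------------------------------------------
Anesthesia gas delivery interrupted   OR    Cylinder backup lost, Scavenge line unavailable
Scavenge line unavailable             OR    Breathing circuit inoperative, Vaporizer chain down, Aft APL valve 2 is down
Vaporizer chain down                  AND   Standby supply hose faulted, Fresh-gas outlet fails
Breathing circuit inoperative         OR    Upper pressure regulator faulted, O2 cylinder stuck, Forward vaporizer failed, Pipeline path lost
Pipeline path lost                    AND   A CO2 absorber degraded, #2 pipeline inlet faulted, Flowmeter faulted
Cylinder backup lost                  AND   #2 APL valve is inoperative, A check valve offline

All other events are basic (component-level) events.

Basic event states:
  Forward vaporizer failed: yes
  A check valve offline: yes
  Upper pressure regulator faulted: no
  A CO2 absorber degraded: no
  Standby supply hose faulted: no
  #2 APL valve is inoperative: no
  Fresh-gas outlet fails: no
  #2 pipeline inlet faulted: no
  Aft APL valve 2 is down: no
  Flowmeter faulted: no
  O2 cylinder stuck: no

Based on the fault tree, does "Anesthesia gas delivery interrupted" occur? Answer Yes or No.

Yes

Cylinder backup lost [AND]: #2 APL valve is inoperative=not, A check valve offline=occurs → not all inputs occur → does not occur.
Pipeline path lost [AND]: A CO2 absorber degraded=not, #2 pipeline inlet faulted=not, Flowmeter faulted=not → not all inputs occur → does not occur.
Breathing circuit inoperative [OR]: Upper pressure regulator faulted=not, O2 cylinder stuck=not, Forward vaporizer failed=occurs, Pipeline path lost=not → at least one input occurs → occurs.
Vaporizer chain down [AND]: Standby supply hose faulted=not, Fresh-gas outlet fails=not → not all inputs occur → does not occur.
Scavenge line unavailable [OR]: Breathing circuit inoperative=occurs, Vaporizer chain down=not, Aft APL valve 2 is down=not → at least one input occurs → occurs.
Anesthesia gas delivery interrupted [OR]: Cylinder backup lost=not, Scavenge line unavailable=occurs → at least one input occurs → occurs.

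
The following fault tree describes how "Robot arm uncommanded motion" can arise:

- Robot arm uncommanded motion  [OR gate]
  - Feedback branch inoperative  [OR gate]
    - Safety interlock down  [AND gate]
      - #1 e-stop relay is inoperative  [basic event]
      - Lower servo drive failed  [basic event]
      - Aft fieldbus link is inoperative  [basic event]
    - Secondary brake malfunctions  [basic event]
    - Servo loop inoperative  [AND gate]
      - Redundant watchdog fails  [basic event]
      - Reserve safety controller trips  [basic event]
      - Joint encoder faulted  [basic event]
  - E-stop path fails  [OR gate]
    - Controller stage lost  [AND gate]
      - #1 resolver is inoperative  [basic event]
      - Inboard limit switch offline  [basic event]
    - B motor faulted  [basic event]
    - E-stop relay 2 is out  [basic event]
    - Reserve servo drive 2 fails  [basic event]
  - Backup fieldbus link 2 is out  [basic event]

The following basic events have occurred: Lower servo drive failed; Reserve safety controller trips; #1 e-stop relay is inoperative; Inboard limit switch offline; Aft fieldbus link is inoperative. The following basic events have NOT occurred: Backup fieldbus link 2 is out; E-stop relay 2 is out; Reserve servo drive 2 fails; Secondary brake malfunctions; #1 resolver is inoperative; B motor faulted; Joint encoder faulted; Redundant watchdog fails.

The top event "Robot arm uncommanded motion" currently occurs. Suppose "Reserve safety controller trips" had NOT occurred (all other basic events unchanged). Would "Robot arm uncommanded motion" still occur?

Yes

Counterfactual: set "Reserve safety controller trips" to not occurred.
Safety interlock down [AND]: #1 e-stop relay is inoperative=occurs, Lower servo drive failed=occurs, Aft fieldbus link is inoperative=occurs → all inputs occur → occurs.
Servo loop inoperative [AND]: Redundant watchdog fails=not, Reserve safety controller trips=not, Joint encoder faulted=not → not all inputs occur → does not occur.
Feedback branch inoperative [OR]: Safety interlock down=occurs, Secondary brake malfunctions=not, Servo loop inoperative=not → at least one input occurs → occurs.
Controller stage lost [AND]: #1 resolver is inoperative=not, Inboard limit switch offline=occurs → not all inputs occur → does not occur.
E-stop path fails [OR]: Controller stage lost=not, B motor faulted=not, E-stop relay 2 is out=not, Reserve servo drive 2 fails=not → no input occurs → does not occur.
Robot arm uncommanded motion [OR]: Feedback branch inoperative=occurs, E-stop path fails=not, Backup fieldbus link 2 is out=not → at least one input occurs → occurs.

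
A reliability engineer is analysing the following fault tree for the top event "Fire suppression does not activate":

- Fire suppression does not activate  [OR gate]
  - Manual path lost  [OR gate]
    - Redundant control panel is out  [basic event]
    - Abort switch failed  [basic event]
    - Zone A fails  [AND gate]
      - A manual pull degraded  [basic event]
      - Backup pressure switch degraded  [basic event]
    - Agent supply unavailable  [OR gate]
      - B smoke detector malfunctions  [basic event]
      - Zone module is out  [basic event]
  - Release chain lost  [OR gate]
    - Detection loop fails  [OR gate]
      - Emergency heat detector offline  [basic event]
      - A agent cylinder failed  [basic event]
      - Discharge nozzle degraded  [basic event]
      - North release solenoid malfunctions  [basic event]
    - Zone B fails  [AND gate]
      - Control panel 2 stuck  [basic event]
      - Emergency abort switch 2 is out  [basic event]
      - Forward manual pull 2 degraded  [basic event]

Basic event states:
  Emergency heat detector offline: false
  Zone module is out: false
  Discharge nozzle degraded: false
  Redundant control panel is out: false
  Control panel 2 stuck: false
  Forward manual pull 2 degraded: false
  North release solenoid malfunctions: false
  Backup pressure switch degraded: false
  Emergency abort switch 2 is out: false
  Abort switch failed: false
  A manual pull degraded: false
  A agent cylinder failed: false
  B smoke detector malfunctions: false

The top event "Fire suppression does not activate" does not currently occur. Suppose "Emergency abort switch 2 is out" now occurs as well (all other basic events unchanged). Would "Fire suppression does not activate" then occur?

Counterfactual: set "Emergency abort switch 2 is out" to occurred.
Zone A fails [AND]: A manual pull degraded=not, Backup pressure switch degraded=not → not all inputs occur → does not occur.
Agent supply unavailable [OR]: B smoke detector malfunctions=not, Zone module is out=not → no input occurs → does not occur.
Manual path lost [OR]: Redundant control panel is out=not, Abort switch failed=not, Zone A fails=not, Agent supply unavailable=not → no input occurs → does not occur.
Detection loop fails [OR]: Emergency heat detector offline=not, A agent cylinder failed=not, Discharge nozzle degraded=not, North release solenoid malfunctions=not → no input occurs → does not occur.
Zone B fails [AND]: Control panel 2 stuck=not, Emergency abort switch 2 is out=occurs, Forward manual pull 2 degraded=not → not all inputs occur → does not occur.
Release chain lost [OR]: Detection loop fails=not, Zone B fails=not → no input occurs → does not occur.
Fire suppression does not activate [OR]: Manual path lost=not, Release chain lost=not → no input occurs → does not occur.

No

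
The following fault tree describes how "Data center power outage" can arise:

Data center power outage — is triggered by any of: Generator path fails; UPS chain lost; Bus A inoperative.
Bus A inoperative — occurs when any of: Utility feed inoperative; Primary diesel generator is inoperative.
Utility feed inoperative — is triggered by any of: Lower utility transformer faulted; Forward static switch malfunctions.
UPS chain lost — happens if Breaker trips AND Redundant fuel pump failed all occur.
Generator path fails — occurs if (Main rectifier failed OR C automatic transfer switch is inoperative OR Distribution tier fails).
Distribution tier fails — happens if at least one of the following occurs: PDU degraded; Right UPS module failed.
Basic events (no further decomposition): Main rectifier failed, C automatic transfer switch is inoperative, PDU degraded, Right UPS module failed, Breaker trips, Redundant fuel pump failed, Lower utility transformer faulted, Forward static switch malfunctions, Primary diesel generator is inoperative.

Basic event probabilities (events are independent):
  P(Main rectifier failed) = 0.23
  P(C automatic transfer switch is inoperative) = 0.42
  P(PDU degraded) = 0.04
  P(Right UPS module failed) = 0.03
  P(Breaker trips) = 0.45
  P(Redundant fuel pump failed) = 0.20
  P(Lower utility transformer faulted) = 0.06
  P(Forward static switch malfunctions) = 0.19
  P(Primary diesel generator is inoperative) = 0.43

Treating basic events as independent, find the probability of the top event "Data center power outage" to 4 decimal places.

0.8358

P(Distribution tier fails) [OR] = 1 − (1−0.04) × (1−0.03) = 0.068800
P(Generator path fails) [OR] = 1 − (1−0.23) × (1−0.42) × (1−0.068800) = 0.584126
P(UPS chain lost) [AND] = 0.45 × 0.20 = 0.090000
P(Utility feed inoperative) [OR] = 1 − (1−0.06) × (1−0.19) = 0.238600
P(Bus A inoperative) [OR] = 1 − (1−0.238600) × (1−0.43) = 0.566002
P(Data center power outage) [OR] = 1 − (1−0.584126) × (1−0.090000) × (1−0.566002) = 0.835755
Rounded to 4 decimal places: P(Data center power outage) ≈ 0.8358.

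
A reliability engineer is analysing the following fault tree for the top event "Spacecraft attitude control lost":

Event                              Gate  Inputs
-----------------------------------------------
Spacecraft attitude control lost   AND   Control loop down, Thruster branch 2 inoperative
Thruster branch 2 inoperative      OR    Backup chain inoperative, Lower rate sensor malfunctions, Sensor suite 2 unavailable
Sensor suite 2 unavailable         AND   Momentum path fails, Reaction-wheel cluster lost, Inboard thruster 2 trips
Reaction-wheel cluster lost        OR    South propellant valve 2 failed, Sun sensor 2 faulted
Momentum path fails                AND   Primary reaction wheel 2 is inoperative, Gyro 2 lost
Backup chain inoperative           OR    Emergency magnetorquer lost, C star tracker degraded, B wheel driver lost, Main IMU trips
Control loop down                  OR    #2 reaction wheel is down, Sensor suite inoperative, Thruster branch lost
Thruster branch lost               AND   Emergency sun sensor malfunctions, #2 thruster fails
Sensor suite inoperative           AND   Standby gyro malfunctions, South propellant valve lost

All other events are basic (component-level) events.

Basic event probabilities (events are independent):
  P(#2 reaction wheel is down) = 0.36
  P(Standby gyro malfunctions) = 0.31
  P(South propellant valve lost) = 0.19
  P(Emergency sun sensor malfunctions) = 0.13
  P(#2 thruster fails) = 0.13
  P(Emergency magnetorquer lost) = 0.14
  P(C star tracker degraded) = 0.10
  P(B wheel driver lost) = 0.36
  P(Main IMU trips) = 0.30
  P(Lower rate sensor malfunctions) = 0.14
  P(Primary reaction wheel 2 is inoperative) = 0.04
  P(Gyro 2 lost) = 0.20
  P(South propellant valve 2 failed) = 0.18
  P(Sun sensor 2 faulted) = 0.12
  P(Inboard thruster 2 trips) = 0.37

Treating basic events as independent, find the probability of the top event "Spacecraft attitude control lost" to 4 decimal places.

P(Sensor suite inoperative) [AND] = 0.31 × 0.19 = 0.058900
P(Thruster branch lost) [AND] = 0.13 × 0.13 = 0.016900
P(Control loop down) [OR] = 1 − (1−0.36) × (1−0.058900) × (1−0.016900) = 0.407875
P(Backup chain inoperative) [OR] = 1 − (1−0.14) × (1−0.10) × (1−0.36) × (1−0.30) = 0.653248
P(Momentum path fails) [AND] = 0.04 × 0.20 = 0.008000
P(Reaction-wheel cluster lost) [OR] = 1 − (1−0.18) × (1−0.12) = 0.278400
P(Sensor suite 2 unavailable) [AND] = 0.008000 × 0.278400 × 0.37 = 0.000824
P(Thruster branch 2 inoperative) [OR] = 1 − (1−0.653248) × (1−0.14) × (1−0.000824) = 0.702039
P(Spacecraft attitude control lost) [AND] = 0.407875 × 0.702039 = 0.286344
Rounded to 4 decimal places: P(Spacecraft attitude control lost) ≈ 0.2863.

0.2863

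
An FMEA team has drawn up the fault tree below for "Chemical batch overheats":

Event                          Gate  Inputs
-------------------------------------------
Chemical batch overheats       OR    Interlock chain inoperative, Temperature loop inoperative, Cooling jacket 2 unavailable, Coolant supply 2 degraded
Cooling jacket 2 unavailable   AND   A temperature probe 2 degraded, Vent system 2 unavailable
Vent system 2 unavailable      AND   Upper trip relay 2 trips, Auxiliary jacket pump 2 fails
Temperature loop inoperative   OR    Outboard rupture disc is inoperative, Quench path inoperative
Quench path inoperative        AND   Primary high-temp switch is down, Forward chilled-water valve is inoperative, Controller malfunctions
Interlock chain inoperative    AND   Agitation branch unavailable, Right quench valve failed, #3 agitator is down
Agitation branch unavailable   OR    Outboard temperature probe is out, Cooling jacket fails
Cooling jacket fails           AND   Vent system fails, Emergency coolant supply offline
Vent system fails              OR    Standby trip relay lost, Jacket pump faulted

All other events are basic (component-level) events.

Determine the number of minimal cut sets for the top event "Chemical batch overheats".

7

Vent system fails [OR]: union of children's cut sets → 2 cut set(s).
Cooling jacket fails [AND]: one cut set from each child combined → 2 × 1 = 2 cut set(s).
Agitation branch unavailable [OR]: union of children's cut sets → 3 cut set(s).
Interlock chain inoperative [AND]: one cut set from each child combined → 3 × 1 × 1 = 3 cut set(s).
Quench path inoperative [AND]: one cut set from each child combined → 1 × 1 × 1 = 1 cut set(s).
Temperature loop inoperative [OR]: union of children's cut sets → 2 cut set(s).
Vent system 2 unavailable [AND]: one cut set from each child combined → 1 × 1 = 1 cut set(s).
Cooling jacket 2 unavailable [AND]: one cut set from each child combined → 1 × 1 = 1 cut set(s).
Chemical batch overheats [OR]: union of children's cut sets → 7 cut set(s).
Minimal cut sets: {#3 agitator is down, Outboard temperature probe is out, Right quench valve failed}; {#3 agitator is down, Emergency coolant supply offline, Right quench valve failed, Standby trip relay lost}; {#3 agitator is down, Emergency coolant supply offline, Jacket pump faulted, Right quench valve failed}; {Outboard rupture disc is inoperative}; {Controller malfunctions, Forward chilled-water valve is inoperative, Primary high-temp switch is down}; {A temperature probe 2 degraded, Auxiliary jacket pump 2 fails, Upper trip relay 2 trips}; {Coolant supply 2 degraded}.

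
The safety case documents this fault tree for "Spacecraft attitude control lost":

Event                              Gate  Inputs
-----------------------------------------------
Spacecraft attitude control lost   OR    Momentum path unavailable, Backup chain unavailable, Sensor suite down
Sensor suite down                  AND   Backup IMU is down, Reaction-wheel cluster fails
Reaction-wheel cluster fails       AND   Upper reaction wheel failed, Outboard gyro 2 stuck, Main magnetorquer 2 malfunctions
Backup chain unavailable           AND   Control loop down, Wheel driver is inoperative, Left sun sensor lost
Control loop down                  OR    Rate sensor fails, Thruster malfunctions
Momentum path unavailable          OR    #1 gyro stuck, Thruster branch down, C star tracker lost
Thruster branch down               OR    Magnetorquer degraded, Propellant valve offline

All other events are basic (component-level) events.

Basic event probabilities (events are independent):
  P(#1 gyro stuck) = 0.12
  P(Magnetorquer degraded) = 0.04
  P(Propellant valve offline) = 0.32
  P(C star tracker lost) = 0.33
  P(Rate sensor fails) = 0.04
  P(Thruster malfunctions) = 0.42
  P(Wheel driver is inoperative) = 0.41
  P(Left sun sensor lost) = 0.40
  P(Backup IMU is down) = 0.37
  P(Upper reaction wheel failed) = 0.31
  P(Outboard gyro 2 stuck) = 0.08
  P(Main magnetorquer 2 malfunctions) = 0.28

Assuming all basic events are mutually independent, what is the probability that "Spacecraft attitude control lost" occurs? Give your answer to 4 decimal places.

P(Thruster branch down) [OR] = 1 − (1−0.04) × (1−0.32) = 0.347200
P(Momentum path unavailable) [OR] = 1 − (1−0.12) × (1−0.347200) × (1−0.33) = 0.615109
P(Control loop down) [OR] = 1 − (1−0.04) × (1−0.42) = 0.443200
P(Backup chain unavailable) [AND] = 0.443200 × 0.41 × 0.40 = 0.072685
P(Reaction-wheel cluster fails) [AND] = 0.31 × 0.08 × 0.28 = 0.006944
P(Sensor suite down) [AND] = 0.37 × 0.006944 = 0.002569
P(Spacecraft attitude control lost) [OR] = 1 − (1−0.615109) × (1−0.072685) × (1−0.002569) = 0.644002
Rounded to 4 decimal places: P(Spacecraft attitude control lost) ≈ 0.6440.

0.6440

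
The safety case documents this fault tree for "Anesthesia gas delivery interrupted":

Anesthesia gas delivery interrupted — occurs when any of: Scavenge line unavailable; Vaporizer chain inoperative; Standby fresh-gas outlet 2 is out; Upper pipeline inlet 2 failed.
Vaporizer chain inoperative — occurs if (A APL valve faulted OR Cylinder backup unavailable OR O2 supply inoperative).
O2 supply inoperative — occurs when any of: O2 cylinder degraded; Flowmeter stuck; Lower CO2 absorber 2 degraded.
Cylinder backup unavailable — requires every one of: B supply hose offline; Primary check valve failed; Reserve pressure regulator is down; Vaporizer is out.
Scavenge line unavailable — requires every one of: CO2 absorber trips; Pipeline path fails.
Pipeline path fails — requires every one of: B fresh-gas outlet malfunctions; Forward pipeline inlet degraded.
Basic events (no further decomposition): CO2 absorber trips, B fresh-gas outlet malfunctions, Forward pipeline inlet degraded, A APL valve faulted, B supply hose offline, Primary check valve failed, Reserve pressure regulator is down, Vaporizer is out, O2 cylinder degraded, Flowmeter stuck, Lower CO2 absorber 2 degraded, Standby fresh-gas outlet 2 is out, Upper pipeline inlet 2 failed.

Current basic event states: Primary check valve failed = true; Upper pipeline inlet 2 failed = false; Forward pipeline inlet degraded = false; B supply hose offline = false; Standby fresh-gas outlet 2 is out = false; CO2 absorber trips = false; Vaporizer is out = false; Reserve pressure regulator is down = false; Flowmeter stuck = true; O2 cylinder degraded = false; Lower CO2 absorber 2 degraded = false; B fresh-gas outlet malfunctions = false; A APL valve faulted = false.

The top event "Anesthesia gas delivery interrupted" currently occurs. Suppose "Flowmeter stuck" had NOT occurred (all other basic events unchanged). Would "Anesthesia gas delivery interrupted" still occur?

Counterfactual: set "Flowmeter stuck" to not occurred.
Pipeline path fails [AND]: B fresh-gas outlet malfunctions=not, Forward pipeline inlet degraded=not → not all inputs occur → does not occur.
Scavenge line unavailable [AND]: CO2 absorber trips=not, Pipeline path fails=not → not all inputs occur → does not occur.
Cylinder backup unavailable [AND]: B supply hose offline=not, Primary check valve failed=occurs, Reserve pressure regulator is down=not, Vaporizer is out=not → not all inputs occur → does not occur.
O2 supply inoperative [OR]: O2 cylinder degraded=not, Flowmeter stuck=not, Lower CO2 absorber 2 degraded=not → no input occurs → does not occur.
Vaporizer chain inoperative [OR]: A APL valve faulted=not, Cylinder backup unavailable=not, O2 supply inoperative=not → no input occurs → does not occur.
Anesthesia gas delivery interrupted [OR]: Scavenge line unavailable=not, Vaporizer chain inoperative=not, Standby fresh-gas outlet 2 is out=not, Upper pipeline inlet 2 failed=not → no input occurs → does not occur.

No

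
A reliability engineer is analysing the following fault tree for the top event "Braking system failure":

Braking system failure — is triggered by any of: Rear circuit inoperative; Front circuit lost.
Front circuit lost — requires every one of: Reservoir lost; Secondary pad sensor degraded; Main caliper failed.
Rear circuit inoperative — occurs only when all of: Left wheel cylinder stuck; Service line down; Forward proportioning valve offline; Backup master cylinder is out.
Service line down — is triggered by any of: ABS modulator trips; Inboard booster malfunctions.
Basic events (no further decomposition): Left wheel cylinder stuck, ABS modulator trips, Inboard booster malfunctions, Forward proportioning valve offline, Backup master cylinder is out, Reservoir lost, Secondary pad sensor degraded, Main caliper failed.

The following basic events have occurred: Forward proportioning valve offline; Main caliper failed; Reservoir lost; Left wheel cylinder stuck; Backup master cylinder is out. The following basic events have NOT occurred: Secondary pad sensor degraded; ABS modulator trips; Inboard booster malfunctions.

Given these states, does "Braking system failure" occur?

No

Service line down [OR]: ABS modulator trips=not, Inboard booster malfunctions=not → no input occurs → does not occur.
Rear circuit inoperative [AND]: Left wheel cylinder stuck=occurs, Service line down=not, Forward proportioning valve offline=occurs, Backup master cylinder is out=occurs → not all inputs occur → does not occur.
Front circuit lost [AND]: Reservoir lost=occurs, Secondary pad sensor degraded=not, Main caliper failed=occurs → not all inputs occur → does not occur.
Braking system failure [OR]: Rear circuit inoperative=not, Front circuit lost=not → no input occurs → does not occur.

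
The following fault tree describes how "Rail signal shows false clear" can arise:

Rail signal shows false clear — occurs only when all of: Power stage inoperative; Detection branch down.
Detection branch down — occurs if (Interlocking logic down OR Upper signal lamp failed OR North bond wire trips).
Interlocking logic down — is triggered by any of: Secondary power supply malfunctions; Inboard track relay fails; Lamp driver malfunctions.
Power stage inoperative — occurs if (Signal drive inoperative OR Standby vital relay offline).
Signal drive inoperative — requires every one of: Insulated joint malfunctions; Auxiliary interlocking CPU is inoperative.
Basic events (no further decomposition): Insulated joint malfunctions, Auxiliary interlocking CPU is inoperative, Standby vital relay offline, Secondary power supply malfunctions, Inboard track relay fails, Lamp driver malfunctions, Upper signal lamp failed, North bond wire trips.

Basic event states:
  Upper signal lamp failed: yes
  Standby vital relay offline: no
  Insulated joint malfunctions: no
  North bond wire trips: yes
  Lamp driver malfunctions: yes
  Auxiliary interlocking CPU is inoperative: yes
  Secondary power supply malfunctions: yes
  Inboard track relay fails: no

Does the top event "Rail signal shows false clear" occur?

No

Signal drive inoperative [AND]: Insulated joint malfunctions=not, Auxiliary interlocking CPU is inoperative=occurs → not all inputs occur → does not occur.
Power stage inoperative [OR]: Signal drive inoperative=not, Standby vital relay offline=not → no input occurs → does not occur.
Interlocking logic down [OR]: Secondary power supply malfunctions=occurs, Inboard track relay fails=not, Lamp driver malfunctions=occurs → at least one input occurs → occurs.
Detection branch down [OR]: Interlocking logic down=occurs, Upper signal lamp failed=occurs, North bond wire trips=occurs → at least one input occurs → occurs.
Rail signal shows false clear [AND]: Power stage inoperative=not, Detection branch down=occurs → not all inputs occur → does not occur.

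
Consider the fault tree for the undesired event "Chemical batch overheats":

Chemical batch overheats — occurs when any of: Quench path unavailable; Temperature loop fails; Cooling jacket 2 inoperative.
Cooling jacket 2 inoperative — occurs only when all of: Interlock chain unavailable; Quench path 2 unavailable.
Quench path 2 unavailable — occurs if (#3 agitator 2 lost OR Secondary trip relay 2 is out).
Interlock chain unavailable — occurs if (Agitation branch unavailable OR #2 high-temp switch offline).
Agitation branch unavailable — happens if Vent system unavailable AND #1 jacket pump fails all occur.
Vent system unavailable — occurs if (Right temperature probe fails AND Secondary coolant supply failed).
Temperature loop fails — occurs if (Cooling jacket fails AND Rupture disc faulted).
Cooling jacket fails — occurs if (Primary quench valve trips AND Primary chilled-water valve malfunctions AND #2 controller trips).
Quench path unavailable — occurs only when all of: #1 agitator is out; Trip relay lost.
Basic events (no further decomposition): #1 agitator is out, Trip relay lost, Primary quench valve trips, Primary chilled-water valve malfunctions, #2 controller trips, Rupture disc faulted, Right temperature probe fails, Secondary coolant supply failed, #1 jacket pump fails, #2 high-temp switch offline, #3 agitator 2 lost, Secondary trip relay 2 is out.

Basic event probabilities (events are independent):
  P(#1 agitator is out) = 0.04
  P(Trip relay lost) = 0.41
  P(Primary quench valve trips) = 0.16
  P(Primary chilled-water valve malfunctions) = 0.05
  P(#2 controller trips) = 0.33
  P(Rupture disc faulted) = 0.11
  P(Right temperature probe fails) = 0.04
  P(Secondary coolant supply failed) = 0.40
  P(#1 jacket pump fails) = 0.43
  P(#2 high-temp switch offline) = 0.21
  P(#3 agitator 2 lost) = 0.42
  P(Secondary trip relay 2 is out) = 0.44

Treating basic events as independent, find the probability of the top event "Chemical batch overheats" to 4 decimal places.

P(Quench path unavailable) [AND] = 0.04 × 0.41 = 0.016400
P(Cooling jacket fails) [AND] = 0.16 × 0.05 × 0.33 = 0.002640
P(Temperature loop fails) [AND] = 0.002640 × 0.11 = 0.000290
P(Vent system unavailable) [AND] = 0.04 × 0.40 = 0.016000
P(Agitation branch unavailable) [AND] = 0.016000 × 0.43 = 0.006880
P(Interlock chain unavailable) [OR] = 1 − (1−0.006880) × (1−0.21) = 0.215435
P(Quench path 2 unavailable) [OR] = 1 − (1−0.42) × (1−0.44) = 0.675200
P(Cooling jacket 2 inoperative) [AND] = 0.215435 × 0.675200 = 0.145462
P(Chemical batch overheats) [OR] = 1 − (1−0.016400) × (1−0.000290) × (1−0.145462) = 0.159720
Rounded to 4 decimal places: P(Chemical batch overheats) ≈ 0.1597.

0.1597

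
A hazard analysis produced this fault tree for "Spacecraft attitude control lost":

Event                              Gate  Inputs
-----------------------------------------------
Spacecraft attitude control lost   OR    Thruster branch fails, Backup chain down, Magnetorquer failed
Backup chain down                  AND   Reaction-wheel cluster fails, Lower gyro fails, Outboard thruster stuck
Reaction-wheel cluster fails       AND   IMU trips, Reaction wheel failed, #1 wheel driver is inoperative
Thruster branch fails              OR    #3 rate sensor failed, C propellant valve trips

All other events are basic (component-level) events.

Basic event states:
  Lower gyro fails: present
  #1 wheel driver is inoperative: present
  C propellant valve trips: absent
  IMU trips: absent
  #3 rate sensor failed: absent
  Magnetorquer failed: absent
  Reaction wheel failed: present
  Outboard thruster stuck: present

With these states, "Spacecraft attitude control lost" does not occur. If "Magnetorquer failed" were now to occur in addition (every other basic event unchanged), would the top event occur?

Counterfactual: set "Magnetorquer failed" to occurred.
Thruster branch fails [OR]: #3 rate sensor failed=not, C propellant valve trips=not → no input occurs → does not occur.
Reaction-wheel cluster fails [AND]: IMU trips=not, Reaction wheel failed=occurs, #1 wheel driver is inoperative=occurs → not all inputs occur → does not occur.
Backup chain down [AND]: Reaction-wheel cluster fails=not, Lower gyro fails=occurs, Outboard thruster stuck=occurs → not all inputs occur → does not occur.
Spacecraft attitude control lost [OR]: Thruster branch fails=not, Backup chain down=not, Magnetorquer failed=occurs → at least one input occurs → occurs.

Yes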